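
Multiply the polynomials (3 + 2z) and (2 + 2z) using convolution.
Ascending coefficients: a = [3, 2], b = [2, 2]. c[0] = 3×2 = 6; c[1] = 3×2 + 2×2 = 10; c[2] = 2×2 = 4. Result coefficients: [6, 10, 4] → 6 + 10z + 4z^2

6 + 10z + 4z^2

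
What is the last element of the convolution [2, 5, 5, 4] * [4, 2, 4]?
Use y[k] = Σ_i a[i]·b[k-i] at k=5. y[5] = 4×4 = 16

16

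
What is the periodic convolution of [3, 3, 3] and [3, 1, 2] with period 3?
Use y[k] = Σ_j f[j]·g[(k-j) mod 3]. y[0] = 3×3 + 3×2 + 3×1 = 18; y[1] = 3×1 + 3×3 + 3×2 = 18; y[2] = 3×2 + 3×1 + 3×3 = 18. Result: [18, 18, 18]

[18, 18, 18]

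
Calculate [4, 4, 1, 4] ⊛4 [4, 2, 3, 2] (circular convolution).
Use y[k] = Σ_j a[j]·b[(k-j) mod 4]. y[0] = 4×4 + 4×2 + 1×3 + 4×2 = 35; y[1] = 4×2 + 4×4 + 1×2 + 4×3 = 38; y[2] = 4×3 + 4×2 + 1×4 + 4×2 = 32; y[3] = 4×2 + 4×3 + 1×2 + 4×4 = 38. Result: [35, 38, 32, 38]

[35, 38, 32, 38]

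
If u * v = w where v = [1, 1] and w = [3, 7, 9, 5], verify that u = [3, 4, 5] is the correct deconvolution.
Forward-compute [3, 4, 5] * [1, 1]: w[0] = 3×1 = 3; w[1] = 3×1 + 4×1 = 7; w[2] = 4×1 + 5×1 = 9; w[3] = 5×1 = 5 → [3, 7, 9, 5]. Matches given w = [3, 7, 9, 5], so verified.

Verified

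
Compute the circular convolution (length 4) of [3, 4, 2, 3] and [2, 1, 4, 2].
Use y[k] = Σ_j u[j]·v[(k-j) mod 4]. y[0] = 3×2 + 4×2 + 2×4 + 3×1 = 25; y[1] = 3×1 + 4×2 + 2×2 + 3×4 = 27; y[2] = 3×4 + 4×1 + 2×2 + 3×2 = 26; y[3] = 3×2 + 4×4 + 2×1 + 3×2 = 30. Result: [25, 27, 26, 30]

[25, 27, 26, 30]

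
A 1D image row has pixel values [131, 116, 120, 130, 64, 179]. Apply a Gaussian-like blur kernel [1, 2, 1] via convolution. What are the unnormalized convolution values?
Convolve image row [131, 116, 120, 130, 64, 179] with kernel [1, 2, 1]: y[0] = 131×1 = 131; y[1] = 131×2 + 116×1 = 378; y[2] = 131×1 + 116×2 + 120×1 = 483; y[3] = 116×1 + 120×2 + 130×1 = 486; y[4] = 120×1 + 130×2 + 64×1 = 444; y[5] = 130×1 + 64×2 + 179×1 = 437; y[6] = 64×1 + 179×2 = 422; y[7] = 179×1 = 179 → [131, 378, 483, 486, 444, 437, 422, 179]. Normalization factor = sum(kernel) = 4.

[131, 378, 483, 486, 444, 437, 422, 179]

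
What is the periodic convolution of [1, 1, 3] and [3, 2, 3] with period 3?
Use y[k] = Σ_j a[j]·b[(k-j) mod 3]. y[0] = 1×3 + 1×3 + 3×2 = 12; y[1] = 1×2 + 1×3 + 3×3 = 14; y[2] = 1×3 + 1×2 + 3×3 = 14. Result: [12, 14, 14]

[12, 14, 14]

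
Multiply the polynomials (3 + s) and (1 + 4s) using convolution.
Ascending coefficients: a = [3, 1], b = [1, 4]. c[0] = 3×1 = 3; c[1] = 3×4 + 1×1 = 13; c[2] = 1×4 = 4. Result coefficients: [3, 13, 4] → 3 + 13s + 4s^2

3 + 13s + 4s^2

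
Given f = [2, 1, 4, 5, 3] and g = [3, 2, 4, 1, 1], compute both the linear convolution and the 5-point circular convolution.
Linear: y_lin[0] = 2×3 = 6; y_lin[1] = 2×2 + 1×3 = 7; y_lin[2] = 2×4 + 1×2 + 4×3 = 22; y_lin[3] = 2×1 + 1×4 + 4×2 + 5×3 = 29; y_lin[4] = 2×1 + 1×1 + 4×4 + 5×2 + 3×3 = 38; y_lin[5] = 1×1 + 4×1 + 5×4 + 3×2 = 31; y_lin[6] = 4×1 + 5×1 + 3×4 = 21; y_lin[7] = 5×1 + 3×1 = 8; y_lin[8] = 3×1 = 3 → [6, 7, 22, 29, 38, 31, 21, 8, 3]. Circular (length 5): y[0] = 2×3 + 1×1 + 4×1 + 5×4 + 3×2 = 37; y[1] = 2×2 + 1×3 + 4×1 + 5×1 + 3×4 = 28; y[2] = 2×4 + 1×2 + 4×3 + 5×1 + 3×1 = 30; y[3] = 2×1 + 1×4 + 4×2 + 5×3 + 3×1 = 32; y[4] = 2×1 + 1×1 + 4×4 + 5×2 + 3×3 = 38 → [37, 28, 30, 32, 38]

Linear: [6, 7, 22, 29, 38, 31, 21, 8, 3], Circular: [37, 28, 30, 32, 38]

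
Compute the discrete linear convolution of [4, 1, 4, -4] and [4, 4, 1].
y[0] = 4×4 = 16; y[1] = 4×4 + 1×4 = 20; y[2] = 4×1 + 1×4 + 4×4 = 24; y[3] = 1×1 + 4×4 + -4×4 = 1; y[4] = 4×1 + -4×4 = -12; y[5] = -4×1 = -4

[16, 20, 24, 1, -12, -4]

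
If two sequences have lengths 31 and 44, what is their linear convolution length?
Linear/full convolution length: m + n - 1 = 31 + 44 - 1 = 74

74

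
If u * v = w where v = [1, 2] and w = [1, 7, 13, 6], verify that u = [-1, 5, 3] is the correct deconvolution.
Forward-compute [-1, 5, 3] * [1, 2]: w[0] = -1×1 = -1; w[1] = -1×2 + 5×1 = 3; w[2] = 5×2 + 3×1 = 13; w[3] = 3×2 = 6 → [-1, 3, 13, 6]. Does not match given w = [1, 7, 13, 6].

Not verified. [-1, 5, 3] * [1, 2] = [-1, 3, 13, 6], which differs from [1, 7, 13, 6] at index 0.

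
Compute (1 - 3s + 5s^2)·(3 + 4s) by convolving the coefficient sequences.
Ascending coefficients: a = [1, -3, 5], b = [3, 4]. c[0] = 1×3 = 3; c[1] = 1×4 + -3×3 = -5; c[2] = -3×4 + 5×3 = 3; c[3] = 5×4 = 20. Result coefficients: [3, -5, 3, 20] → 3 - 5s + 3s^2 + 20s^3

3 - 5s + 3s^2 + 20s^3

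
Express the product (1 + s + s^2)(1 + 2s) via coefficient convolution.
Ascending coefficients: a = [1, 1, 1], b = [1, 2]. c[0] = 1×1 = 1; c[1] = 1×2 + 1×1 = 3; c[2] = 1×2 + 1×1 = 3; c[3] = 1×2 = 2. Result coefficients: [1, 3, 3, 2] → 1 + 3s + 3s^2 + 2s^3

1 + 3s + 3s^2 + 2s^3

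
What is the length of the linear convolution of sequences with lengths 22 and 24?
Linear/full convolution length: m + n - 1 = 22 + 24 - 1 = 45

45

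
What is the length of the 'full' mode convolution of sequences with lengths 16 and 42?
Linear/full convolution length: m + n - 1 = 16 + 42 - 1 = 57

57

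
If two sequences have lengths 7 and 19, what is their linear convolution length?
Linear/full convolution length: m + n - 1 = 7 + 19 - 1 = 25

25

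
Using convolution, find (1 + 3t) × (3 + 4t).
Ascending coefficients: a = [1, 3], b = [3, 4]. c[0] = 1×3 = 3; c[1] = 1×4 + 3×3 = 13; c[2] = 3×4 = 12. Result coefficients: [3, 13, 12] → 3 + 13t + 12t^2

3 + 13t + 12t^2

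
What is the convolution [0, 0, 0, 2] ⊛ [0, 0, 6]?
y[0] = 0×0 = 0; y[1] = 0×0 + 0×0 = 0; y[2] = 0×6 + 0×0 + 0×0 = 0; y[3] = 0×6 + 0×0 + 2×0 = 0; y[4] = 0×6 + 2×0 = 0; y[5] = 2×6 = 12

[0, 0, 0, 0, 0, 12]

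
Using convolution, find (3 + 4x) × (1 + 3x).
Ascending coefficients: a = [3, 4], b = [1, 3]. c[0] = 3×1 = 3; c[1] = 3×3 + 4×1 = 13; c[2] = 4×3 = 12. Result coefficients: [3, 13, 12] → 3 + 13x + 12x^2

3 + 13x + 12x^2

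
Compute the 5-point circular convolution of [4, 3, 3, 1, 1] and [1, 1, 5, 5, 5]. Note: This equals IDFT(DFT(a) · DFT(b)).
Either evaluate y[k] = Σ_j a[j]·b[(k-j) mod 5] directly, or use IDFT(DFT(a) · DFT(b)). y[0] = 4×1 + 3×5 + 3×5 + 1×5 + 1×1 = 40; y[1] = 4×1 + 3×1 + 3×5 + 1×5 + 1×5 = 32; y[2] = 4×5 + 3×1 + 3×1 + 1×5 + 1×5 = 36; y[3] = 4×5 + 3×5 + 3×1 + 1×1 + 1×5 = 44; y[4] = 4×5 + 3×5 + 3×5 + 1×1 + 1×1 = 52. Result: [40, 32, 36, 44, 52]

[40, 32, 36, 44, 52]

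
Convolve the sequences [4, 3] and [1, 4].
y[0] = 4×1 = 4; y[1] = 4×4 + 3×1 = 19; y[2] = 3×4 = 12

[4, 19, 12]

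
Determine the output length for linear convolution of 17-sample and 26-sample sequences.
Linear/full convolution length: m + n - 1 = 17 + 26 - 1 = 42

42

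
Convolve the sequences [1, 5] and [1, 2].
y[0] = 1×1 = 1; y[1] = 1×2 + 5×1 = 7; y[2] = 5×2 = 10

[1, 7, 10]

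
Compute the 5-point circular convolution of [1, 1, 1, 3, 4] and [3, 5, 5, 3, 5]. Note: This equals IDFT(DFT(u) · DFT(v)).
Either evaluate y[k] = Σ_j u[j]·v[(k-j) mod 5] directly, or use IDFT(DFT(u) · DFT(v)). y[0] = 1×3 + 1×5 + 1×3 + 3×5 + 4×5 = 46; y[1] = 1×5 + 1×3 + 1×5 + 3×3 + 4×5 = 42; y[2] = 1×5 + 1×5 + 1×3 + 3×5 + 4×3 = 40; y[3] = 1×3 + 1×5 + 1×5 + 3×3 + 4×5 = 42; y[4] = 1×5 + 1×3 + 1×5 + 3×5 + 4×3 = 40. Result: [46, 42, 40, 42, 40]

[46, 42, 40, 42, 40]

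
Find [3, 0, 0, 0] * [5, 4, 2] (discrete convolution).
y[0] = 3×5 = 15; y[1] = 3×4 + 0×5 = 12; y[2] = 3×2 + 0×4 + 0×5 = 6; y[3] = 0×2 + 0×4 + 0×5 = 0; y[4] = 0×2 + 0×4 = 0; y[5] = 0×2 = 0

[15, 12, 6, 0, 0, 0]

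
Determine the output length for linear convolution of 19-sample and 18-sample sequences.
Linear/full convolution length: m + n - 1 = 19 + 18 - 1 = 36

36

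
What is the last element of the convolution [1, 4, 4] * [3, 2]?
Use y[k] = Σ_i a[i]·b[k-i] at k=3. y[3] = 4×2 = 8

8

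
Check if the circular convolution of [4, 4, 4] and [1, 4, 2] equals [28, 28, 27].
Recompute circular convolution of [4, 4, 4] and [1, 4, 2]: y[0] = 4×1 + 4×2 + 4×4 = 28; y[1] = 4×4 + 4×1 + 4×2 = 28; y[2] = 4×2 + 4×4 + 4×1 = 28 → [28, 28, 28]. Compare to given [28, 28, 27]: they differ at index 2: given 27, correct 28, so answer: No

No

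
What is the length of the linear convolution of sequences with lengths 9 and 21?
Linear/full convolution length: m + n - 1 = 9 + 21 - 1 = 29

29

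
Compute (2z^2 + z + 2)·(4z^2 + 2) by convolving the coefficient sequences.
Ascending coefficients: a = [2, 1, 2], b = [2, 0, 4]. c[0] = 2×2 = 4; c[1] = 2×0 + 1×2 = 2; c[2] = 2×4 + 1×0 + 2×2 = 12; c[3] = 1×4 + 2×0 = 4; c[4] = 2×4 = 8. Result coefficients: [4, 2, 12, 4, 8] → 8z^4 + 4z^3 + 12z^2 + 2z + 4

8z^4 + 4z^3 + 12z^2 + 2z + 4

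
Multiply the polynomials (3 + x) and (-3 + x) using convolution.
Ascending coefficients: a = [3, 1], b = [-3, 1]. c[0] = 3×-3 = -9; c[1] = 3×1 + 1×-3 = 0; c[2] = 1×1 = 1. Result coefficients: [-9, 0, 1] → -9 + x^2

-9 + x^2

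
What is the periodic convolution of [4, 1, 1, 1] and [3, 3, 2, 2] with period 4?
Use y[k] = Σ_j x[j]·h[(k-j) mod 4]. y[0] = 4×3 + 1×2 + 1×2 + 1×3 = 19; y[1] = 4×3 + 1×3 + 1×2 + 1×2 = 19; y[2] = 4×2 + 1×3 + 1×3 + 1×2 = 16; y[3] = 4×2 + 1×2 + 1×3 + 1×3 = 16. Result: [19, 19, 16, 16]

[19, 19, 16, 16]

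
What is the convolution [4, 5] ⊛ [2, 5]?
y[0] = 4×2 = 8; y[1] = 4×5 + 5×2 = 30; y[2] = 5×5 = 25

[8, 30, 25]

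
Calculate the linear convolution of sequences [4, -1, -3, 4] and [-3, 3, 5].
y[0] = 4×-3 = -12; y[1] = 4×3 + -1×-3 = 15; y[2] = 4×5 + -1×3 + -3×-3 = 26; y[3] = -1×5 + -3×3 + 4×-3 = -26; y[4] = -3×5 + 4×3 = -3; y[5] = 4×5 = 20

[-12, 15, 26, -26, -3, 20]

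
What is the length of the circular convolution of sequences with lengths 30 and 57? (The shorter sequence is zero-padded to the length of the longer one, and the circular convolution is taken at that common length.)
Circular convolution (zero-padding the shorter input) has length max(m, n) = max(30, 57) = 57

57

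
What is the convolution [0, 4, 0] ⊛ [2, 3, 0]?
y[0] = 0×2 = 0; y[1] = 0×3 + 4×2 = 8; y[2] = 0×0 + 4×3 + 0×2 = 12; y[3] = 4×0 + 0×3 = 0; y[4] = 0×0 = 0

[0, 8, 12, 0, 0]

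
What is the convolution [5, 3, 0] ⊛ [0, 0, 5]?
y[0] = 5×0 = 0; y[1] = 5×0 + 3×0 = 0; y[2] = 5×5 + 3×0 + 0×0 = 25; y[3] = 3×5 + 0×0 = 15; y[4] = 0×5 = 0

[0, 0, 25, 15, 0]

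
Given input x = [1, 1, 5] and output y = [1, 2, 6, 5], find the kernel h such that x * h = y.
Output length 4 = len(x) + len(h) - 1 ⇒ len(h) = 2. Solve h forward using h[k] = (y[k] - Σ_{i≥1} x[i]·h[k-i]) / x[0]: h[0] = y[0] / x[0] = 1 / 1 = 1; h[1] = (y[1] - 1×1) / x[0] = (2 - 1×1) / 1 = 1. So h = [1, 1]. Forward-check [1, 1, 5] * [1, 1]: y[0] = 1×1 = 1; y[1] = 1×1 + 1×1 = 2; y[2] = 1×1 + 5×1 = 6; y[3] = 5×1 = 5 → [1, 2, 6, 5] ✓

[1, 1]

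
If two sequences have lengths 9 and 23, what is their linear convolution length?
Linear/full convolution length: m + n - 1 = 9 + 23 - 1 = 31

31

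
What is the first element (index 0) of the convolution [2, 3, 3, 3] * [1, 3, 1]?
Use y[k] = Σ_i a[i]·b[k-i] at k=0. y[0] = 2×1 = 2

2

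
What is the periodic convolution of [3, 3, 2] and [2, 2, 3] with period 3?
Use y[k] = Σ_j a[j]·b[(k-j) mod 3]. y[0] = 3×2 + 3×3 + 2×2 = 19; y[1] = 3×2 + 3×2 + 2×3 = 18; y[2] = 3×3 + 3×2 + 2×2 = 19. Result: [19, 18, 19]

[19, 18, 19]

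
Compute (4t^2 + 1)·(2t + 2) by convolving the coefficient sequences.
Ascending coefficients: a = [1, 0, 4], b = [2, 2]. c[0] = 1×2 = 2; c[1] = 1×2 + 0×2 = 2; c[2] = 0×2 + 4×2 = 8; c[3] = 4×2 = 8. Result coefficients: [2, 2, 8, 8] → 8t^3 + 8t^2 + 2t + 2

8t^3 + 8t^2 + 2t + 2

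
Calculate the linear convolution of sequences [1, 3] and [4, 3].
y[0] = 1×4 = 4; y[1] = 1×3 + 3×4 = 15; y[2] = 3×3 = 9

[4, 15, 9]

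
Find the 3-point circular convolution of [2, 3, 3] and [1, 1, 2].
Use y[k] = Σ_j a[j]·b[(k-j) mod 3]. y[0] = 2×1 + 3×2 + 3×1 = 11; y[1] = 2×1 + 3×1 + 3×2 = 11; y[2] = 2×2 + 3×1 + 3×1 = 10. Result: [11, 11, 10]

[11, 11, 10]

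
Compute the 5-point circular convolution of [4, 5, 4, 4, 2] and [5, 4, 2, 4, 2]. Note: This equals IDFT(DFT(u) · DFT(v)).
Either evaluate y[k] = Σ_j u[j]·v[(k-j) mod 5] directly, or use IDFT(DFT(u) · DFT(v)). y[0] = 4×5 + 5×2 + 4×4 + 4×2 + 2×4 = 62; y[1] = 4×4 + 5×5 + 4×2 + 4×4 + 2×2 = 69; y[2] = 4×2 + 5×4 + 4×5 + 4×2 + 2×4 = 64; y[3] = 4×4 + 5×2 + 4×4 + 4×5 + 2×2 = 66; y[4] = 4×2 + 5×4 + 4×2 + 4×4 + 2×5 = 62. Result: [62, 69, 64, 66, 62]

[62, 69, 64, 66, 62]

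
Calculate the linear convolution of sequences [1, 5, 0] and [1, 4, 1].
y[0] = 1×1 = 1; y[1] = 1×4 + 5×1 = 9; y[2] = 1×1 + 5×4 + 0×1 = 21; y[3] = 5×1 + 0×4 = 5; y[4] = 0×1 = 0

[1, 9, 21, 5, 0]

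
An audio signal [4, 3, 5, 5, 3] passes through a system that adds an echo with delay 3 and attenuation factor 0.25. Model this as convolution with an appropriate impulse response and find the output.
Direct-path + delayed-attenuated-path model → impulse response h = [1, 0, 0, 0.25] (1 at lag 0, 0.25 at lag 3). Output y[n] = x[n] + 0.25·x[n - 3] (with x[n] = 0 outside 0..4): y[0] = 4 + 0.25×0 = 4; y[1] = 3 + 0.25×0 = 3; y[2] = 5 + 0.25×0 = 5; y[3] = 5 + 0.25×4 = 6.0; y[4] = 3 + 0.25×3 = 3.75; y[5] = 0 + 0.25×5 = 1.25; y[6] = 0 + 0.25×5 = 1.25; y[7] = 0 + 0.25×3 = 0.75. So y = [4, 3, 5, 6.0, 3.75, 1.25, 1.25, 0.75]

[4, 3, 5, 6.0, 3.75, 1.25, 1.25, 0.75]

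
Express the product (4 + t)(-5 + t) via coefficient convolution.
Ascending coefficients: a = [4, 1], b = [-5, 1]. c[0] = 4×-5 = -20; c[1] = 4×1 + 1×-5 = -1; c[2] = 1×1 = 1. Result coefficients: [-20, -1, 1] → -20 - t + t^2

-20 - t + t^2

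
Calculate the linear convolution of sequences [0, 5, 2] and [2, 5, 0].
y[0] = 0×2 = 0; y[1] = 0×5 + 5×2 = 10; y[2] = 0×0 + 5×5 + 2×2 = 29; y[3] = 5×0 + 2×5 = 10; y[4] = 2×0 = 0

[0, 10, 29, 10, 0]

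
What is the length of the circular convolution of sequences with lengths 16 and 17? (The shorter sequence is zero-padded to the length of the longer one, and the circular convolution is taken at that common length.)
Circular convolution (zero-padding the shorter input) has length max(m, n) = max(16, 17) = 17

17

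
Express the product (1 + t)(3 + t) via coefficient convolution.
Ascending coefficients: a = [1, 1], b = [3, 1]. c[0] = 1×3 = 3; c[1] = 1×1 + 1×3 = 4; c[2] = 1×1 = 1. Result coefficients: [3, 4, 1] → 3 + 4t + t^2

3 + 4t + t^2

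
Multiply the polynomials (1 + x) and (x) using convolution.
Ascending coefficients: a = [1, 1], b = [0, 1]. c[0] = 1×0 = 0; c[1] = 1×1 + 1×0 = 1; c[2] = 1×1 = 1. Result coefficients: [0, 1, 1] → x + x^2

x + x^2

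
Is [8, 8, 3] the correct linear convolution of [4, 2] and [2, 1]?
Recompute linear convolution of [4, 2] and [2, 1]: y[0] = 4×2 = 8; y[1] = 4×1 + 2×2 = 8; y[2] = 2×1 = 2 → [8, 8, 2]. Compare to given [8, 8, 3]: they differ at index 2: given 3, correct 2, so answer: No

No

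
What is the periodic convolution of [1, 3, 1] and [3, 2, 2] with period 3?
Use y[k] = Σ_j f[j]·g[(k-j) mod 3]. y[0] = 1×3 + 3×2 + 1×2 = 11; y[1] = 1×2 + 3×3 + 1×2 = 13; y[2] = 1×2 + 3×2 + 1×3 = 11. Result: [11, 13, 11]

[11, 13, 11]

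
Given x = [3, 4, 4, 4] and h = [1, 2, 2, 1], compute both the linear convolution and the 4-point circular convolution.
Linear: y_lin[0] = 3×1 = 3; y_lin[1] = 3×2 + 4×1 = 10; y_lin[2] = 3×2 + 4×2 + 4×1 = 18; y_lin[3] = 3×1 + 4×2 + 4×2 + 4×1 = 23; y_lin[4] = 4×1 + 4×2 + 4×2 = 20; y_lin[5] = 4×1 + 4×2 = 12; y_lin[6] = 4×1 = 4 → [3, 10, 18, 23, 20, 12, 4]. Circular (length 4): y[0] = 3×1 + 4×1 + 4×2 + 4×2 = 23; y[1] = 3×2 + 4×1 + 4×1 + 4×2 = 22; y[2] = 3×2 + 4×2 + 4×1 + 4×1 = 22; y[3] = 3×1 + 4×2 + 4×2 + 4×1 = 23 → [23, 22, 22, 23]

Linear: [3, 10, 18, 23, 20, 12, 4], Circular: [23, 22, 22, 23]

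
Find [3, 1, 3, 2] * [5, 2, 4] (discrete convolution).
y[0] = 3×5 = 15; y[1] = 3×2 + 1×5 = 11; y[2] = 3×4 + 1×2 + 3×5 = 29; y[3] = 1×4 + 3×2 + 2×5 = 20; y[4] = 3×4 + 2×2 = 16; y[5] = 2×4 = 8

[15, 11, 29, 20, 16, 8]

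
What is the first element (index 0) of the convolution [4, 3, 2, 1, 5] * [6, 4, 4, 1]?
Use y[k] = Σ_i a[i]·b[k-i] at k=0. y[0] = 4×6 = 24

24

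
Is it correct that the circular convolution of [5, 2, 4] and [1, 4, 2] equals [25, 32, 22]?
Recompute circular convolution of [5, 2, 4] and [1, 4, 2]: y[0] = 5×1 + 2×2 + 4×4 = 25; y[1] = 5×4 + 2×1 + 4×2 = 30; y[2] = 5×2 + 2×4 + 4×1 = 22 → [25, 30, 22]. Compare to given [25, 32, 22]: they differ at index 1: given 32, correct 30, so answer: No

No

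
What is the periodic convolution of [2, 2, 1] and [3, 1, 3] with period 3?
Use y[k] = Σ_j f[j]·g[(k-j) mod 3]. y[0] = 2×3 + 2×3 + 1×1 = 13; y[1] = 2×1 + 2×3 + 1×3 = 11; y[2] = 2×3 + 2×1 + 1×3 = 11. Result: [13, 11, 11]

[13, 11, 11]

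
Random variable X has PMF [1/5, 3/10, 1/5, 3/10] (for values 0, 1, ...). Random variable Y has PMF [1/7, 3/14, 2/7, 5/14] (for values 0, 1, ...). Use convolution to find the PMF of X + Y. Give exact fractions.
P(X+Y=k) = Σ_i P(X=i)·P(Y=k-i) — a convolution of [1/5, 3/10, 1/5, 3/10] and [1/7, 3/14, 2/7, 5/14]. P(X+Y=0) = (1/5)×(1/7) = 1/35; P(X+Y=1) = (1/5)×(3/14) + (3/10)×(1/7) = 3/70 + 3/70 = 3/35; P(X+Y=2) = (1/5)×(2/7) + (3/10)×(3/14) + (1/5)×(1/7) = 2/35 + 9/140 + 1/35 = 3/20; P(X+Y=3) = (1/5)×(5/14) + (3/10)×(2/7) + (1/5)×(3/14) + (3/10)×(1/7) = 1/14 + 3/35 + 3/70 + 3/70 = 17/70; P(X+Y=4) = (3/10)×(5/14) + (1/5)×(2/7) + (3/10)×(3/14) = 3/28 + 2/35 + 9/140 = 8/35; P(X+Y=5) = (1/5)×(5/14) + (3/10)×(2/7) = 1/14 + 3/35 = 11/70; P(X+Y=6) = (3/10)×(5/14) = 3/28. PMF: [1/35, 3/35, 3/20, 17/70, 8/35, 11/70, 3/28] (sums to 1 ✓)

[1/35, 3/35, 3/20, 17/70, 8/35, 11/70, 3/28]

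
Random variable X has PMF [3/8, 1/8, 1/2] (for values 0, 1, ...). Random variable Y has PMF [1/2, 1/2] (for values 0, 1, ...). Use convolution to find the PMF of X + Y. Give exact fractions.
P(X+Y=k) = Σ_i P(X=i)·P(Y=k-i) — a convolution of [3/8, 1/8, 1/2] and [1/2, 1/2]. P(X+Y=0) = (3/8)×(1/2) = 3/16; P(X+Y=1) = (3/8)×(1/2) + (1/8)×(1/2) = 3/16 + 1/16 = 1/4; P(X+Y=2) = (1/8)×(1/2) + (1/2)×(1/2) = 1/16 + 1/4 = 5/16; P(X+Y=3) = (1/2)×(1/2) = 1/4. PMF: [3/16, 1/4, 5/16, 1/4] (sums to 1 ✓)

[3/16, 1/4, 5/16, 1/4]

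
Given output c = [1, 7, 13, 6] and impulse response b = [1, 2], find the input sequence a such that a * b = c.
Deconvolve c=[1, 7, 13, 6] by b=[1, 2]. Since b[0]=1, solve forward: a[0] = c[0] / 1 = 1; a[1] = (c[1] - 1×2) / 1 = 5; a[2] = (c[2] - 5×2) / 1 = 3. So a = [1, 5, 3]. Check by forward convolution: c[0] = 1×1 = 1; c[1] = 1×2 + 5×1 = 7; c[2] = 5×2 + 3×1 = 13; c[3] = 3×2 = 6

[1, 5, 3]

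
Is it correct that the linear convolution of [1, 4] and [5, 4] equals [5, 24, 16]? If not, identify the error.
Recompute linear convolution of [1, 4] and [5, 4]: y[0] = 1×5 = 5; y[1] = 1×4 + 4×5 = 24; y[2] = 4×4 = 16 → [5, 24, 16]. Given [5, 24, 16] matches, so answer: Yes

Yes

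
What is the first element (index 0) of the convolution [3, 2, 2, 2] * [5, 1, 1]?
Use y[k] = Σ_i a[i]·b[k-i] at k=0. y[0] = 3×5 = 15

15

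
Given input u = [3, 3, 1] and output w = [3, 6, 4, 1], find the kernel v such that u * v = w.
Output length 4 = len(u) + len(v) - 1 ⇒ len(v) = 2. Solve v forward using v[k] = (w[k] - Σ_{i≥1} u[i]·v[k-i]) / u[0]: v[0] = w[0] / u[0] = 3 / 3 = 1; v[1] = (w[1] - 3×1) / u[0] = (6 - 3×1) / 3 = 1. So v = [1, 1]. Forward-check [3, 3, 1] * [1, 1]: w[0] = 3×1 = 3; w[1] = 3×1 + 3×1 = 6; w[2] = 3×1 + 1×1 = 4; w[3] = 1×1 = 1 → [3, 6, 4, 1] ✓

[1, 1]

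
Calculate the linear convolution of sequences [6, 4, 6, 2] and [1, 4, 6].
y[0] = 6×1 = 6; y[1] = 6×4 + 4×1 = 28; y[2] = 6×6 + 4×4 + 6×1 = 58; y[3] = 4×6 + 6×4 + 2×1 = 50; y[4] = 6×6 + 2×4 = 44; y[5] = 2×6 = 12

[6, 28, 58, 50, 44, 12]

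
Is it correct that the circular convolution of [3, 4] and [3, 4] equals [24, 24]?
Recompute circular convolution of [3, 4] and [3, 4]: y[0] = 3×3 + 4×4 = 25; y[1] = 3×4 + 4×3 = 24 → [25, 24]. Compare to given [24, 24]: they differ at index 0: given 24, correct 25, so answer: No

No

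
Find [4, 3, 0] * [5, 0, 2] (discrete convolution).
y[0] = 4×5 = 20; y[1] = 4×0 + 3×5 = 15; y[2] = 4×2 + 3×0 + 0×5 = 8; y[3] = 3×2 + 0×0 = 6; y[4] = 0×2 = 0

[20, 15, 8, 6, 0]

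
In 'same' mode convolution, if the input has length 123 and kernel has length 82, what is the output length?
'Same' mode returns an output with the same length as the input: 123

123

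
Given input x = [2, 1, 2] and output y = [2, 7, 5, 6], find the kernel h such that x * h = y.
Output length 4 = len(x) + len(h) - 1 ⇒ len(h) = 2. Solve h forward using h[k] = (y[k] - Σ_{i≥1} x[i]·h[k-i]) / x[0]: h[0] = y[0] / x[0] = 2 / 2 = 1; h[1] = (y[1] - 1×1) / x[0] = (7 - 1×1) / 2 = 3. So h = [1, 3]. Forward-check [2, 1, 2] * [1, 3]: y[0] = 2×1 = 2; y[1] = 2×3 + 1×1 = 7; y[2] = 1×3 + 2×1 = 5; y[3] = 2×3 = 6 → [2, 7, 5, 6] ✓

[1, 3]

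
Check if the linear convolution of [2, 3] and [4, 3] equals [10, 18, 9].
Recompute linear convolution of [2, 3] and [4, 3]: y[0] = 2×4 = 8; y[1] = 2×3 + 3×4 = 18; y[2] = 3×3 = 9 → [8, 18, 9]. Compare to given [10, 18, 9]: they differ at index 0: given 10, correct 8, so answer: No

No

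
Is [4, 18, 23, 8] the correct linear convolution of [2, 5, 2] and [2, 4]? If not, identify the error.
Recompute linear convolution of [2, 5, 2] and [2, 4]: y[0] = 2×2 = 4; y[1] = 2×4 + 5×2 = 18; y[2] = 5×4 + 2×2 = 24; y[3] = 2×4 = 8 → [4, 18, 24, 8]. Compare to given [4, 18, 23, 8]: they differ at index 2: given 23, correct 24, so answer: No

No. Error at index 2: given 23, correct 24.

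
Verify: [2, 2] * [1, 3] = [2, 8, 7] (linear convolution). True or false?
Recompute linear convolution of [2, 2] and [1, 3]: y[0] = 2×1 = 2; y[1] = 2×3 + 2×1 = 8; y[2] = 2×3 = 6 → [2, 8, 6]. Compare to given [2, 8, 7]: they differ at index 2: given 7, correct 6, so answer: No

No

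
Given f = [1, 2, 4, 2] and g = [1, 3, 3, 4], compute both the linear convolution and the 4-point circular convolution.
Linear: y_lin[0] = 1×1 = 1; y_lin[1] = 1×3 + 2×1 = 5; y_lin[2] = 1×3 + 2×3 + 4×1 = 13; y_lin[3] = 1×4 + 2×3 + 4×3 + 2×1 = 24; y_lin[4] = 2×4 + 4×3 + 2×3 = 26; y_lin[5] = 4×4 + 2×3 = 22; y_lin[6] = 2×4 = 8 → [1, 5, 13, 24, 26, 22, 8]. Circular (length 4): y[0] = 1×1 + 2×4 + 4×3 + 2×3 = 27; y[1] = 1×3 + 2×1 + 4×4 + 2×3 = 27; y[2] = 1×3 + 2×3 + 4×1 + 2×4 = 21; y[3] = 1×4 + 2×3 + 4×3 + 2×1 = 24 → [27, 27, 21, 24]

Linear: [1, 5, 13, 24, 26, 22, 8], Circular: [27, 27, 21, 24]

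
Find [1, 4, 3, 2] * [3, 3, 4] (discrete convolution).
y[0] = 1×3 = 3; y[1] = 1×3 + 4×3 = 15; y[2] = 1×4 + 4×3 + 3×3 = 25; y[3] = 4×4 + 3×3 + 2×3 = 31; y[4] = 3×4 + 2×3 = 18; y[5] = 2×4 = 8

[3, 15, 25, 31, 18, 8]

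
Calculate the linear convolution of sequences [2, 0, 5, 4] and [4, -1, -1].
y[0] = 2×4 = 8; y[1] = 2×-1 + 0×4 = -2; y[2] = 2×-1 + 0×-1 + 5×4 = 18; y[3] = 0×-1 + 5×-1 + 4×4 = 11; y[4] = 5×-1 + 4×-1 = -9; y[5] = 4×-1 = -4

[8, -2, 18, 11, -9, -4]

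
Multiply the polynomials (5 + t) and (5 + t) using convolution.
Ascending coefficients: a = [5, 1], b = [5, 1]. c[0] = 5×5 = 25; c[1] = 5×1 + 1×5 = 10; c[2] = 1×1 = 1. Result coefficients: [25, 10, 1] → 25 + 10t + t^2

25 + 10t + t^2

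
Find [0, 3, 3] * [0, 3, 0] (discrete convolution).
y[0] = 0×0 = 0; y[1] = 0×3 + 3×0 = 0; y[2] = 0×0 + 3×3 + 3×0 = 9; y[3] = 3×0 + 3×3 = 9; y[4] = 3×0 = 0

[0, 0, 9, 9, 0]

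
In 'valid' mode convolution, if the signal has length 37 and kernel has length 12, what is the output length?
'Valid' mode counts only positions where the kernel fully overlaps the signal: m - n + 1 = 37 - 12 + 1 = 26

26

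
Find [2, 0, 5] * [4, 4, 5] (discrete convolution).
y[0] = 2×4 = 8; y[1] = 2×4 + 0×4 = 8; y[2] = 2×5 + 0×4 + 5×4 = 30; y[3] = 0×5 + 5×4 = 20; y[4] = 5×5 = 25

[8, 8, 30, 20, 25]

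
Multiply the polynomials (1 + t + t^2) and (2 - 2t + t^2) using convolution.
Ascending coefficients: a = [1, 1, 1], b = [2, -2, 1]. c[0] = 1×2 = 2; c[1] = 1×-2 + 1×2 = 0; c[2] = 1×1 + 1×-2 + 1×2 = 1; c[3] = 1×1 + 1×-2 = -1; c[4] = 1×1 = 1. Result coefficients: [2, 0, 1, -1, 1] → 2 + t^2 - t^3 + t^4

2 + t^2 - t^3 + t^4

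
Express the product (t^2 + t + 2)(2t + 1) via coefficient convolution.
Ascending coefficients: a = [2, 1, 1], b = [1, 2]. c[0] = 2×1 = 2; c[1] = 2×2 + 1×1 = 5; c[2] = 1×2 + 1×1 = 3; c[3] = 1×2 = 2. Result coefficients: [2, 5, 3, 2] → 2t^3 + 3t^2 + 5t + 2

2t^3 + 3t^2 + 5t + 2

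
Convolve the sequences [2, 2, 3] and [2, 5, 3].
y[0] = 2×2 = 4; y[1] = 2×5 + 2×2 = 14; y[2] = 2×3 + 2×5 + 3×2 = 22; y[3] = 2×3 + 3×5 = 21; y[4] = 3×3 = 9

[4, 14, 22, 21, 9]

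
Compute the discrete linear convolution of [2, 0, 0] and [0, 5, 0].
y[0] = 2×0 = 0; y[1] = 2×5 + 0×0 = 10; y[2] = 2×0 + 0×5 + 0×0 = 0; y[3] = 0×0 + 0×5 = 0; y[4] = 0×0 = 0

[0, 10, 0, 0, 0]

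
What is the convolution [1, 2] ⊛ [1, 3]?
y[0] = 1×1 = 1; y[1] = 1×3 + 2×1 = 5; y[2] = 2×3 = 6

[1, 5, 6]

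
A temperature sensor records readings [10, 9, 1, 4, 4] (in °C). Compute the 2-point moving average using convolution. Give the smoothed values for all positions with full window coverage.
2-point moving average kernel = [1, 1]. Apply in 'valid' mode (full window coverage): avg[0] = (10 + 9) / 2 = 9.5; avg[1] = (9 + 1) / 2 = 5.0; avg[2] = (1 + 4) / 2 = 2.5; avg[3] = (4 + 4) / 2 = 4.0. Smoothed values: [9.5, 5.0, 2.5, 4.0]

[9.5, 5.0, 2.5, 4.0]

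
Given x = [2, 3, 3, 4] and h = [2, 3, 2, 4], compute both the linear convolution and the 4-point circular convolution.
Linear: y_lin[0] = 2×2 = 4; y_lin[1] = 2×3 + 3×2 = 12; y_lin[2] = 2×2 + 3×3 + 3×2 = 19; y_lin[3] = 2×4 + 3×2 + 3×3 + 4×2 = 31; y_lin[4] = 3×4 + 3×2 + 4×3 = 30; y_lin[5] = 3×4 + 4×2 = 20; y_lin[6] = 4×4 = 16 → [4, 12, 19, 31, 30, 20, 16]. Circular (length 4): y[0] = 2×2 + 3×4 + 3×2 + 4×3 = 34; y[1] = 2×3 + 3×2 + 3×4 + 4×2 = 32; y[2] = 2×2 + 3×3 + 3×2 + 4×4 = 35; y[3] = 2×4 + 3×2 + 3×3 + 4×2 = 31 → [34, 32, 35, 31]

Linear: [4, 12, 19, 31, 30, 20, 16], Circular: [34, 32, 35, 31]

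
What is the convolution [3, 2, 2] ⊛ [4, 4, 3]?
y[0] = 3×4 = 12; y[1] = 3×4 + 2×4 = 20; y[2] = 3×3 + 2×4 + 2×4 = 25; y[3] = 2×3 + 2×4 = 14; y[4] = 2×3 = 6

[12, 20, 25, 14, 6]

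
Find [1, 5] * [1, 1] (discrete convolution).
y[0] = 1×1 = 1; y[1] = 1×1 + 5×1 = 6; y[2] = 5×1 = 5

[1, 6, 5]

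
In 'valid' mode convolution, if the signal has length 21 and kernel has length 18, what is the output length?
'Valid' mode counts only positions where the kernel fully overlaps the signal: m - n + 1 = 21 - 18 + 1 = 4

4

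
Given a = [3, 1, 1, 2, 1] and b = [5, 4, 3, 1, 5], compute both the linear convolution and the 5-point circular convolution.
Linear: y_lin[0] = 3×5 = 15; y_lin[1] = 3×4 + 1×5 = 17; y_lin[2] = 3×3 + 1×4 + 1×5 = 18; y_lin[3] = 3×1 + 1×3 + 1×4 + 2×5 = 20; y_lin[4] = 3×5 + 1×1 + 1×3 + 2×4 + 1×5 = 32; y_lin[5] = 1×5 + 1×1 + 2×3 + 1×4 = 16; y_lin[6] = 1×5 + 2×1 + 1×3 = 10; y_lin[7] = 2×5 + 1×1 = 11; y_lin[8] = 1×5 = 5 → [15, 17, 18, 20, 32, 16, 10, 11, 5]. Circular (length 5): y[0] = 3×5 + 1×5 + 1×1 + 2×3 + 1×4 = 31; y[1] = 3×4 + 1×5 + 1×5 + 2×1 + 1×3 = 27; y[2] = 3×3 + 1×4 + 1×5 + 2×5 + 1×1 = 29; y[3] = 3×1 + 1×3 + 1×4 + 2×5 + 1×5 = 25; y[4] = 3×5 + 1×1 + 1×3 + 2×4 + 1×5 = 32 → [31, 27, 29, 25, 32]

Linear: [15, 17, 18, 20, 32, 16, 10, 11, 5], Circular: [31, 27, 29, 25, 32]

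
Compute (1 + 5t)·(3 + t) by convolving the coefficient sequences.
Ascending coefficients: a = [1, 5], b = [3, 1]. c[0] = 1×3 = 3; c[1] = 1×1 + 5×3 = 16; c[2] = 5×1 = 5. Result coefficients: [3, 16, 5] → 3 + 16t + 5t^2

3 + 16t + 5t^2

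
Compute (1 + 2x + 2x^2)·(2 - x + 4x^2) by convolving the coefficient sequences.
Ascending coefficients: a = [1, 2, 2], b = [2, -1, 4]. c[0] = 1×2 = 2; c[1] = 1×-1 + 2×2 = 3; c[2] = 1×4 + 2×-1 + 2×2 = 6; c[3] = 2×4 + 2×-1 = 6; c[4] = 2×4 = 8. Result coefficients: [2, 3, 6, 6, 8] → 2 + 3x + 6x^2 + 6x^3 + 8x^4

2 + 3x + 6x^2 + 6x^3 + 8x^4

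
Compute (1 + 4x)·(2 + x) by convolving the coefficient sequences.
Ascending coefficients: a = [1, 4], b = [2, 1]. c[0] = 1×2 = 2; c[1] = 1×1 + 4×2 = 9; c[2] = 4×1 = 4. Result coefficients: [2, 9, 4] → 2 + 9x + 4x^2

2 + 9x + 4x^2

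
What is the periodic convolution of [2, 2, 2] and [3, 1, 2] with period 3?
Use y[k] = Σ_j a[j]·b[(k-j) mod 3]. y[0] = 2×3 + 2×2 + 2×1 = 12; y[1] = 2×1 + 2×3 + 2×2 = 12; y[2] = 2×2 + 2×1 + 2×3 = 12. Result: [12, 12, 12]

[12, 12, 12]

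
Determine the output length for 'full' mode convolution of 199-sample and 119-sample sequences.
Linear/full convolution length: m + n - 1 = 199 + 119 - 1 = 317

317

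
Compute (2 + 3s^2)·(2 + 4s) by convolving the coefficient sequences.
Ascending coefficients: a = [2, 0, 3], b = [2, 4]. c[0] = 2×2 = 4; c[1] = 2×4 + 0×2 = 8; c[2] = 0×4 + 3×2 = 6; c[3] = 3×4 = 12. Result coefficients: [4, 8, 6, 12] → 4 + 8s + 6s^2 + 12s^3

4 + 8s + 6s^2 + 12s^3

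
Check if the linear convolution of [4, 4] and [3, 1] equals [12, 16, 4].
Recompute linear convolution of [4, 4] and [3, 1]: y[0] = 4×3 = 12; y[1] = 4×1 + 4×3 = 16; y[2] = 4×1 = 4 → [12, 16, 4]. Given [12, 16, 4] matches, so answer: Yes

Yes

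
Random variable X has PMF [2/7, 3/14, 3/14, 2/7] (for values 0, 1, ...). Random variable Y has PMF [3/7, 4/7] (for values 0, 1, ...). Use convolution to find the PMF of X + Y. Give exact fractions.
P(X+Y=k) = Σ_i P(X=i)·P(Y=k-i) — a convolution of [2/7, 3/14, 3/14, 2/7] and [3/7, 4/7]. P(X+Y=0) = (2/7)×(3/7) = 6/49; P(X+Y=1) = (2/7)×(4/7) + (3/14)×(3/7) = 8/49 + 9/98 = 25/98; P(X+Y=2) = (3/14)×(4/7) + (3/14)×(3/7) = 6/49 + 9/98 = 3/14; P(X+Y=3) = (3/14)×(4/7) + (2/7)×(3/7) = 6/49 + 6/49 = 12/49; P(X+Y=4) = (2/7)×(4/7) = 8/49. PMF: [6/49, 25/98, 3/14, 12/49, 8/49] (sums to 1 ✓)

[6/49, 25/98, 3/14, 12/49, 8/49]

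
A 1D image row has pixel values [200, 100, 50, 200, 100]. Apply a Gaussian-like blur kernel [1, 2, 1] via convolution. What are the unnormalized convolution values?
Convolve image row [200, 100, 50, 200, 100] with kernel [1, 2, 1]: y[0] = 200×1 = 200; y[1] = 200×2 + 100×1 = 500; y[2] = 200×1 + 100×2 + 50×1 = 450; y[3] = 100×1 + 50×2 + 200×1 = 400; y[4] = 50×1 + 200×2 + 100×1 = 550; y[5] = 200×1 + 100×2 = 400; y[6] = 100×1 = 100 → [200, 500, 450, 400, 550, 400, 100]. Normalization factor = sum(kernel) = 4.

[200, 500, 450, 400, 550, 400, 100]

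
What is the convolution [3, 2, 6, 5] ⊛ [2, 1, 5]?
y[0] = 3×2 = 6; y[1] = 3×1 + 2×2 = 7; y[2] = 3×5 + 2×1 + 6×2 = 29; y[3] = 2×5 + 6×1 + 5×2 = 26; y[4] = 6×5 + 5×1 = 35; y[5] = 5×5 = 25

[6, 7, 29, 26, 35, 25]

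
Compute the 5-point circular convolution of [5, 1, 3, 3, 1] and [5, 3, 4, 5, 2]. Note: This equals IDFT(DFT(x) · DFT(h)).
Either evaluate y[k] = Σ_j x[j]·h[(k-j) mod 5] directly, or use IDFT(DFT(x) · DFT(h)). y[0] = 5×5 + 1×2 + 3×5 + 3×4 + 1×3 = 57; y[1] = 5×3 + 1×5 + 3×2 + 3×5 + 1×4 = 45; y[2] = 5×4 + 1×3 + 3×5 + 3×2 + 1×5 = 49; y[3] = 5×5 + 1×4 + 3×3 + 3×5 + 1×2 = 55; y[4] = 5×2 + 1×5 + 3×4 + 3×3 + 1×5 = 41. Result: [57, 45, 49, 55, 41]

[57, 45, 49, 55, 41]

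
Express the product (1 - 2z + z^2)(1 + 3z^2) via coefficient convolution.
Ascending coefficients: a = [1, -2, 1], b = [1, 0, 3]. c[0] = 1×1 = 1; c[1] = 1×0 + -2×1 = -2; c[2] = 1×3 + -2×0 + 1×1 = 4; c[3] = -2×3 + 1×0 = -6; c[4] = 1×3 = 3. Result coefficients: [1, -2, 4, -6, 3] → 1 - 2z + 4z^2 - 6z^3 + 3z^4

1 - 2z + 4z^2 - 6z^3 + 3z^4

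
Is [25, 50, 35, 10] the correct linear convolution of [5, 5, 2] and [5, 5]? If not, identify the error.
Recompute linear convolution of [5, 5, 2] and [5, 5]: y[0] = 5×5 = 25; y[1] = 5×5 + 5×5 = 50; y[2] = 5×5 + 2×5 = 35; y[3] = 2×5 = 10 → [25, 50, 35, 10]. Given [25, 50, 35, 10] matches, so answer: Yes

Yes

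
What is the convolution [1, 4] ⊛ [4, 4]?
y[0] = 1×4 = 4; y[1] = 1×4 + 4×4 = 20; y[2] = 4×4 = 16

[4, 20, 16]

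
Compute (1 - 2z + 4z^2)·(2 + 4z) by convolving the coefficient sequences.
Ascending coefficients: a = [1, -2, 4], b = [2, 4]. c[0] = 1×2 = 2; c[1] = 1×4 + -2×2 = 0; c[2] = -2×4 + 4×2 = 0; c[3] = 4×4 = 16. Result coefficients: [2, 0, 0, 16] → 2 + 16z^3

2 + 16z^3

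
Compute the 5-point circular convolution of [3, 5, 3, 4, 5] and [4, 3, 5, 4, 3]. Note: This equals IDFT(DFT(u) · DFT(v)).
Either evaluate y[k] = Σ_j u[j]·v[(k-j) mod 5] directly, or use IDFT(DFT(u) · DFT(v)). y[0] = 3×4 + 5×3 + 3×4 + 4×5 + 5×3 = 74; y[1] = 3×3 + 5×4 + 3×3 + 4×4 + 5×5 = 79; y[2] = 3×5 + 5×3 + 3×4 + 4×3 + 5×4 = 74; y[3] = 3×4 + 5×5 + 3×3 + 4×4 + 5×3 = 77; y[4] = 3×3 + 5×4 + 3×5 + 4×3 + 5×4 = 76. Result: [74, 79, 74, 77, 76]

[74, 79, 74, 77, 76]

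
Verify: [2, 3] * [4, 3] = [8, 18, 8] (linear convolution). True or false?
Recompute linear convolution of [2, 3] and [4, 3]: y[0] = 2×4 = 8; y[1] = 2×3 + 3×4 = 18; y[2] = 3×3 = 9 → [8, 18, 9]. Compare to given [8, 18, 8]: they differ at index 2: given 8, correct 9, so answer: No

No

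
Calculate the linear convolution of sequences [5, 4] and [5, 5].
y[0] = 5×5 = 25; y[1] = 5×5 + 4×5 = 45; y[2] = 4×5 = 20

[25, 45, 20]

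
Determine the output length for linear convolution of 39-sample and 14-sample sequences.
Linear/full convolution length: m + n - 1 = 39 + 14 - 1 = 52

52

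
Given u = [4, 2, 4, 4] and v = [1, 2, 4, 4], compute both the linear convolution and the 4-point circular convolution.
Linear: y_lin[0] = 4×1 = 4; y_lin[1] = 4×2 + 2×1 = 10; y_lin[2] = 4×4 + 2×2 + 4×1 = 24; y_lin[3] = 4×4 + 2×4 + 4×2 + 4×1 = 36; y_lin[4] = 2×4 + 4×4 + 4×2 = 32; y_lin[5] = 4×4 + 4×4 = 32; y_lin[6] = 4×4 = 16 → [4, 10, 24, 36, 32, 32, 16]. Circular (length 4): y[0] = 4×1 + 2×4 + 4×4 + 4×2 = 36; y[1] = 4×2 + 2×1 + 4×4 + 4×4 = 42; y[2] = 4×4 + 2×2 + 4×1 + 4×4 = 40; y[3] = 4×4 + 2×4 + 4×2 + 4×1 = 36 → [36, 42, 40, 36]

Linear: [4, 10, 24, 36, 32, 32, 16], Circular: [36, 42, 40, 36]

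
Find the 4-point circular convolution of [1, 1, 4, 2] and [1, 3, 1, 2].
Use y[k] = Σ_j f[j]·g[(k-j) mod 4]. y[0] = 1×1 + 1×2 + 4×1 + 2×3 = 13; y[1] = 1×3 + 1×1 + 4×2 + 2×1 = 14; y[2] = 1×1 + 1×3 + 4×1 + 2×2 = 12; y[3] = 1×2 + 1×1 + 4×3 + 2×1 = 17. Result: [13, 14, 12, 17]

[13, 14, 12, 17]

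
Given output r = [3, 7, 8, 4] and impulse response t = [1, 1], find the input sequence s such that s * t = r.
Deconvolve r=[3, 7, 8, 4] by t=[1, 1]. Since t[0]=1, solve forward: s[0] = r[0] / 1 = 3; s[1] = (r[1] - 3×1) / 1 = 4; s[2] = (r[2] - 4×1) / 1 = 4. So s = [3, 4, 4]. Check by forward convolution: r[0] = 3×1 = 3; r[1] = 3×1 + 4×1 = 7; r[2] = 4×1 + 4×1 = 8; r[3] = 4×1 = 4

[3, 4, 4]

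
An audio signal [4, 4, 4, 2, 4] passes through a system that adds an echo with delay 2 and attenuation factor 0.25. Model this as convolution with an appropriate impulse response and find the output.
Direct-path + delayed-attenuated-path model → impulse response h = [1, 0, 0.25] (1 at lag 0, 0.25 at lag 2). Output y[n] = x[n] + 0.25·x[n - 2] (with x[n] = 0 outside 0..4): y[0] = 4 + 0.25×0 = 4; y[1] = 4 + 0.25×0 = 4; y[2] = 4 + 0.25×4 = 5.0; y[3] = 2 + 0.25×4 = 3.0; y[4] = 4 + 0.25×4 = 5.0; y[5] = 0 + 0.25×2 = 0.5; y[6] = 0 + 0.25×4 = 1.0. So y = [4, 4, 5.0, 3.0, 5.0, 0.5, 1.0]

[4, 4, 5.0, 3.0, 5.0, 0.5, 1.0]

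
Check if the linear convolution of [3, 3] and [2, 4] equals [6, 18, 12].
Recompute linear convolution of [3, 3] and [2, 4]: y[0] = 3×2 = 6; y[1] = 3×4 + 3×2 = 18; y[2] = 3×4 = 12 → [6, 18, 12]. Given [6, 18, 12] matches, so answer: Yes

Yes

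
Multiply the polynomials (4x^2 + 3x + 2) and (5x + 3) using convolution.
Ascending coefficients: a = [2, 3, 4], b = [3, 5]. c[0] = 2×3 = 6; c[1] = 2×5 + 3×3 = 19; c[2] = 3×5 + 4×3 = 27; c[3] = 4×5 = 20. Result coefficients: [6, 19, 27, 20] → 20x^3 + 27x^2 + 19x + 6

20x^3 + 27x^2 + 19x + 6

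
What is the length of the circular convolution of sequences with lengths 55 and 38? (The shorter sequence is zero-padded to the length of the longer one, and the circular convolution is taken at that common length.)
Circular convolution (zero-padding the shorter input) has length max(m, n) = max(55, 38) = 55

55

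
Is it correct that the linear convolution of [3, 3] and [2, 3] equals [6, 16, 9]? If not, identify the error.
Recompute linear convolution of [3, 3] and [2, 3]: y[0] = 3×2 = 6; y[1] = 3×3 + 3×2 = 15; y[2] = 3×3 = 9 → [6, 15, 9]. Compare to given [6, 16, 9]: they differ at index 1: given 16, correct 15, so answer: No

No. Error at index 1: given 16, correct 15.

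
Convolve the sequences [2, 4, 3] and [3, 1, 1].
y[0] = 2×3 = 6; y[1] = 2×1 + 4×3 = 14; y[2] = 2×1 + 4×1 + 3×3 = 15; y[3] = 4×1 + 3×1 = 7; y[4] = 3×1 = 3

[6, 14, 15, 7, 3]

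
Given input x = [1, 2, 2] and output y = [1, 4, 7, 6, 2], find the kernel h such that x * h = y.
Output length 5 = len(x) + len(h) - 1 ⇒ len(h) = 3. Solve h forward using h[k] = (y[k] - Σ_{i≥1} x[i]·h[k-i]) / x[0]: h[0] = y[0] / x[0] = 1 / 1 = 1; h[1] = (y[1] - 2×1) / x[0] = (4 - 2×1) / 1 = 2; h[2] = (y[2] - 2×2 - 2×1) / x[0] = (7 - 2×2 - 2×1) / 1 = 1. So h = [1, 2, 1]. Forward-check [1, 2, 2] * [1, 2, 1]: y[0] = 1×1 = 1; y[1] = 1×2 + 2×1 = 4; y[2] = 1×1 + 2×2 + 2×1 = 7; y[3] = 2×1 + 2×2 = 6; y[4] = 2×1 = 2 → [1, 4, 7, 6, 2] ✓

[1, 2, 1]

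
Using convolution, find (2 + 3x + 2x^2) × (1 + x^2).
Ascending coefficients: a = [2, 3, 2], b = [1, 0, 1]. c[0] = 2×1 = 2; c[1] = 2×0 + 3×1 = 3; c[2] = 2×1 + 3×0 + 2×1 = 4; c[3] = 3×1 + 2×0 = 3; c[4] = 2×1 = 2. Result coefficients: [2, 3, 4, 3, 2] → 2 + 3x + 4x^2 + 3x^3 + 2x^4

2 + 3x + 4x^2 + 3x^3 + 2x^4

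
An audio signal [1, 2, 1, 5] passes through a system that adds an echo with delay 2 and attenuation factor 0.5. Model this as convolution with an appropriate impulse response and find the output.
Direct-path + delayed-attenuated-path model → impulse response h = [1, 0, 0.5] (1 at lag 0, 0.5 at lag 2). Output y[n] = x[n] + 0.5·x[n - 2] (with x[n] = 0 outside 0..3): y[0] = 1 + 0.5×0 = 1; y[1] = 2 + 0.5×0 = 2; y[2] = 1 + 0.5×1 = 1.5; y[3] = 5 + 0.5×2 = 6.0; y[4] = 0 + 0.5×1 = 0.5; y[5] = 0 + 0.5×5 = 2.5. So y = [1, 2, 1.5, 6.0, 0.5, 2.5]

[1, 2, 1.5, 6.0, 0.5, 2.5]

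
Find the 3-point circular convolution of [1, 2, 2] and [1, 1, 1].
Use y[k] = Σ_j u[j]·v[(k-j) mod 3]. y[0] = 1×1 + 2×1 + 2×1 = 5; y[1] = 1×1 + 2×1 + 2×1 = 5; y[2] = 1×1 + 2×1 + 2×1 = 5. Result: [5, 5, 5]

[5, 5, 5]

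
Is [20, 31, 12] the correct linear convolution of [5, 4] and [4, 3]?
Recompute linear convolution of [5, 4] and [4, 3]: y[0] = 5×4 = 20; y[1] = 5×3 + 4×4 = 31; y[2] = 4×3 = 12 → [20, 31, 12]. Given [20, 31, 12] matches, so answer: Yes

Yes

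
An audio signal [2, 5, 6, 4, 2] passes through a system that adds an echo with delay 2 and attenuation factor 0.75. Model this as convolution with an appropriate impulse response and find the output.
Direct-path + delayed-attenuated-path model → impulse response h = [1, 0, 0.75] (1 at lag 0, 0.75 at lag 2). Output y[n] = x[n] + 0.75·x[n - 2] (with x[n] = 0 outside 0..4): y[0] = 2 + 0.75×0 = 2; y[1] = 5 + 0.75×0 = 5; y[2] = 6 + 0.75×2 = 7.5; y[3] = 4 + 0.75×5 = 7.75; y[4] = 2 + 0.75×6 = 6.5; y[5] = 0 + 0.75×4 = 3.0; y[6] = 0 + 0.75×2 = 1.5. So y = [2, 5, 7.5, 7.75, 6.5, 3.0, 1.5]

[2, 5, 7.5, 7.75, 6.5, 3.0, 1.5]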